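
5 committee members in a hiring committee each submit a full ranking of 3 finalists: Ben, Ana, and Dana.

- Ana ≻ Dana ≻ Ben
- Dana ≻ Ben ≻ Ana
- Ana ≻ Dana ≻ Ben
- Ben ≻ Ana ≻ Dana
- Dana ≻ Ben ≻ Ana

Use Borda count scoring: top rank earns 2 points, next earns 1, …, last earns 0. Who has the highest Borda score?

Borda scores:
  Ben: 0 + 1 + 0 + 2 + 1 = 4
  Ana: 2 + 0 + 2 + 1 + 0 = 5
  Dana: 1 + 2 + 1 + 0 + 2 = 6
Dana has the highest total.

Dana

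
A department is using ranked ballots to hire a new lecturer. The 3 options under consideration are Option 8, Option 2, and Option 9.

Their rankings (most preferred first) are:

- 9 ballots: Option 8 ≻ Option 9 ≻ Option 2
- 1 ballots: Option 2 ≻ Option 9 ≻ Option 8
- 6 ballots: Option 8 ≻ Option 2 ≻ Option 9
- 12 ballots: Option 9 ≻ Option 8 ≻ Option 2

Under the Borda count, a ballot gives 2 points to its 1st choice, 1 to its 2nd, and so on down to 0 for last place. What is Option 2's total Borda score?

Borda scores:
  Option 8: 9·2 + 0 + 6·2 + 12·1 = 42
  Option 2: 9·0 + 2 + 6·1 + 12·0 = 8
  Option 9: 9·1 + 1 + 6·0 + 12·2 = 34

8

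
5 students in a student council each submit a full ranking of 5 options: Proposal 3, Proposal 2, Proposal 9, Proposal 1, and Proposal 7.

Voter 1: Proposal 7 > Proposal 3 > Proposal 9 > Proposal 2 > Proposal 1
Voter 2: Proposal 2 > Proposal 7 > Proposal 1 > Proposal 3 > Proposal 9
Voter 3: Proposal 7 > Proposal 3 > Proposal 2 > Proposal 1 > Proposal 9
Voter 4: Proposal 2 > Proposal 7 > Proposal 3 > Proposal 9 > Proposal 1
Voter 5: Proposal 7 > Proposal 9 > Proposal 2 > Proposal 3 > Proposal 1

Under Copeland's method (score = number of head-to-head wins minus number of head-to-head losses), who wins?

Proposal 7

Pairwise results:
  Proposal 3 vs Proposal 2: Proposal 2 wins 3–2.
  Proposal 3 vs Proposal 9: Proposal 3 wins 4–1.
  Proposal 3 vs Proposal 1: Proposal 3 wins 4–1.
  Proposal 3 vs Proposal 7: Proposal 7 wins 5–0.
  Proposal 2 vs Proposal 9: Proposal 2 wins 3–2.
  Proposal 2 vs Proposal 1: Proposal 2 wins 5–0.
  Proposal 2 vs Proposal 7: Proposal 7 wins 3–2.
  Proposal 9 vs Proposal 1: Proposal 9 wins 3–2.
  Proposal 9 vs Proposal 7: Proposal 7 wins 5–0.
  Proposal 1 vs Proposal 7: Proposal 7 wins 5–0.
Copeland scores (wins − losses):
  Proposal 3: 2 − 2 = 0
  Proposal 2: 3 − 1 = 2
  Proposal 9: 1 − 3 = -2
  Proposal 1: 0 − 4 = -4
  Proposal 7: 4 − 0 = 4
Proposal 7 has the best Copeland score.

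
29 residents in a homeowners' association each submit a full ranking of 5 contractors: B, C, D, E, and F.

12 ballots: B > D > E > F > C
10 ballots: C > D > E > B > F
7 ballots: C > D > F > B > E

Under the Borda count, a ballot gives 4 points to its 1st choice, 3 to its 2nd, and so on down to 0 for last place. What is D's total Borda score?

87

Borda scores:
  B: 12·4 + 10·1 + 7·1 = 65
  C: 12·0 + 10·4 + 7·4 = 68
  D: 12·3 + 10·3 + 7·3 = 87
  E: 12·2 + 10·2 + 7·0 = 44
  F: 12·1 + 10·0 + 7·2 = 26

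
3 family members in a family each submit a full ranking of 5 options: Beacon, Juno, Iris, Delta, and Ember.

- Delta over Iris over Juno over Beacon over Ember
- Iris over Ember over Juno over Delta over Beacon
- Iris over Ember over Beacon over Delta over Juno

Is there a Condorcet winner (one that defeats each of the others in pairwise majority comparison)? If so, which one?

Head-to-head results (3 voters total):
Beacon vs Juno: Juno wins 2–1.
Beacon vs Iris: Iris wins 3–0.
Beacon vs Delta: Delta wins 2–1.
Beacon vs Ember: Ember wins 2–1.
Juno vs Iris: Iris wins 3–0.
Juno vs Delta: Delta wins 2–1.
Juno vs Ember: Ember wins 2–1.
Iris vs Delta: Iris wins 2–1.
Iris vs Ember: Iris wins 3–0.
Delta vs Ember: Ember wins 2–1.
Iris beats each rival — Beacon (3–0), Juno (3–0), Delta (2–1), Ember (3–0) — so Iris is the Condorcet winner.

Iris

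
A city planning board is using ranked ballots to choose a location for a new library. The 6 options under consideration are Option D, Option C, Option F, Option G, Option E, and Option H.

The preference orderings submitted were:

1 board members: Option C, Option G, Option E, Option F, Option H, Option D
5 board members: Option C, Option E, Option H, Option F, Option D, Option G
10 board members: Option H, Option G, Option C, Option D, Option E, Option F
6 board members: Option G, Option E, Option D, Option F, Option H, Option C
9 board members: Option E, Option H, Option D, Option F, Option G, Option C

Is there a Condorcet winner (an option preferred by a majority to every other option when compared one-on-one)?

Head-to-head results (31 voters total):
Option D vs Option C: Option C wins 16–15.
Option D vs Option F: Option D wins 25–6.
Option D vs Option G: Option G wins 17–14.
Option D vs Option E: Option E wins 21–10.
Option D vs Option H: Option H wins 25–6.
Option C vs Option F: Option C wins 16–15.
Option C vs Option G: Option G wins 25–6.
Option C vs Option E: Option C wins 16–15.
Option C vs Option H: Option H wins 25–6.
Option F vs Option G: Option G wins 17–14.
Option F vs Option E: Option E wins 31–0.
Option F vs Option H: Option H wins 24–7.
Option G vs Option E: Option G wins 17–14.
Option G vs Option H: Option H wins 24–7.
Option E vs Option H: Option E wins 21–10.
No candidate beats all others: Option C beats Option E beats Option H beats Option C, a majority cycle.

No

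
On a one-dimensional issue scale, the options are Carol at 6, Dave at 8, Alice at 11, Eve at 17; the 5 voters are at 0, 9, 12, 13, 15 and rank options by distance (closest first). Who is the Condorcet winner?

With single-peaked preferences on a line, the Condorcet winner is the candidate closest to the median voter.
The median voter (position 12) is closest to Alice at 11.
Check: Alice vs Carol — voters closer to Alice: 4 of 5.

Alice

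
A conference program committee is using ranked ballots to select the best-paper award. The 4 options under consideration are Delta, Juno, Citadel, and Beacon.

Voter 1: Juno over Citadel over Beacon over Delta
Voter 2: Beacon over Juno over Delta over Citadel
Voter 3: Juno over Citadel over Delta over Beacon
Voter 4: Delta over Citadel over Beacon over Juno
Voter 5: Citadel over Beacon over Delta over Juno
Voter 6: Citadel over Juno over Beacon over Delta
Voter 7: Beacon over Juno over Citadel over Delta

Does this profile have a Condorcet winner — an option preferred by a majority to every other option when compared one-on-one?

No

Head-to-head results (7 voters total):
Delta vs Juno: Juno wins 5–2.
Delta vs Citadel: Citadel wins 5–2.
Delta vs Beacon: Beacon wins 5–2.
Juno vs Citadel: Juno wins 4–3.
Juno vs Beacon: Beacon wins 4–3.
Citadel vs Beacon: Citadel wins 5–2.
No candidate beats all others: Juno beats Citadel beats Beacon beats Juno, a majority cycle.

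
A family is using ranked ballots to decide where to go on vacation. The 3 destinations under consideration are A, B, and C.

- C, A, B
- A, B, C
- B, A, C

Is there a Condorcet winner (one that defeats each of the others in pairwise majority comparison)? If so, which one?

A

Head-to-head results (3 voters total):
A vs B: A wins 2–1.
A vs C: A wins 2–1.
B vs C: B wins 2–1.
A beats each rival — B (2–1), C (2–1) — so A is the Condorcet winner.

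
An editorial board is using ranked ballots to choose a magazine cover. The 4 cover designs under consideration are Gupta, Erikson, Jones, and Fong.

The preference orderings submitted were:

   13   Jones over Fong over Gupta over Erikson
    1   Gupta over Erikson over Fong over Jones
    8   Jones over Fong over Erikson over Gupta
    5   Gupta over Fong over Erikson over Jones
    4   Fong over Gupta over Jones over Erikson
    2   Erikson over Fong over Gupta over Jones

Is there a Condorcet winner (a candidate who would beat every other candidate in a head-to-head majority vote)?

Yes

Head-to-head results (33 voters total):
Gupta vs Erikson: Gupta wins 23–10.
Gupta vs Jones: Jones wins 21–12.
Gupta vs Fong: Fong wins 27–6.
Erikson vs Jones: Jones wins 25–8.
Erikson vs Fong: Fong wins 30–3.
Jones vs Fong: Jones wins 21–12.
Jones beats each rival — Gupta (21–12), Erikson (25–8), Fong (21–12) — so Jones is the Condorcet winner.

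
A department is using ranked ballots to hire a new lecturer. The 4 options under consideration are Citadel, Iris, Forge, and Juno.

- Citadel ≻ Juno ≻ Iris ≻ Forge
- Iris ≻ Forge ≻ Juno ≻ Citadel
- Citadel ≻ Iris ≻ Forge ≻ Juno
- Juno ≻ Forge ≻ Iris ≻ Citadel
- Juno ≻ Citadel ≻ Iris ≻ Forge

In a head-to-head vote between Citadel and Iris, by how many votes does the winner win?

1

Ballots ranking Citadel above Iris: 3.
Ballots ranking Iris above Citadel: 2.
Citadel wins 3–2, a margin of 1.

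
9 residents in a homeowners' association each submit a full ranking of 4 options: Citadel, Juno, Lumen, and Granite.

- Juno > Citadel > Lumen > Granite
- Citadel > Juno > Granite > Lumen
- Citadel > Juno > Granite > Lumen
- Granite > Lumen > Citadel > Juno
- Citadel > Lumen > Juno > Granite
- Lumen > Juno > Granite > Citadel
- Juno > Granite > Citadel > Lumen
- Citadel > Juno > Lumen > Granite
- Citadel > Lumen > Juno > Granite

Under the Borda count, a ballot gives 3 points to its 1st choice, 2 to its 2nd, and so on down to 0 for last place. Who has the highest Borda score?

Citadel

Borda scores:
  Citadel: 2 + 3 + 3 + 1 + 3 + 0 + 1 + 3 + 3 = 19
  Juno: 3 + 2 + 2 + 0 + 1 + 2 + 3 + 2 + 1 = 16
  Lumen: 1 + 0 + 0 + 2 + 2 + 3 + 0 + 1 + 2 = 11
  Granite: 0 + 1 + 1 + 3 + 0 + 1 + 2 + 0 + 0 = 8
Citadel has the highest total.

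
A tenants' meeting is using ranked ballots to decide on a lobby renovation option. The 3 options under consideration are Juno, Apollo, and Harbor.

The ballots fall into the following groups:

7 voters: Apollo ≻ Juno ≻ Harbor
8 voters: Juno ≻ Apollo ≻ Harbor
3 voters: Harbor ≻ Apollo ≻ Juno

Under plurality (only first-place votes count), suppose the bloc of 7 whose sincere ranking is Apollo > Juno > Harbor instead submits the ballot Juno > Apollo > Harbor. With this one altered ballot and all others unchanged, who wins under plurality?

First-place totals with the altered ballot: Juno 15, Apollo 0, Harbor 3.
The winner is unchanged: still Juno.

Juno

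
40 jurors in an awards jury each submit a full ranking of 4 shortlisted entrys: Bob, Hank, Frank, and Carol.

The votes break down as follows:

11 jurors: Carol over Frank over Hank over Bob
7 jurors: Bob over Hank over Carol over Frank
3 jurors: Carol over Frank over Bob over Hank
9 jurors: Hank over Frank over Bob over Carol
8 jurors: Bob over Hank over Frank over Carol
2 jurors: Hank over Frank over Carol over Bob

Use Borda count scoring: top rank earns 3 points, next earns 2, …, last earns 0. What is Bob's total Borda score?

57

Borda scores:
  Bob: 11·0 + 7·3 + 3·1 + 9·1 + 8·3 + 2·0 = 57
  Hank: 11·1 + 7·2 + 3·0 + 9·3 + 8·2 + 2·3 = 74
  Frank: 11·2 + 7·0 + 3·2 + 9·2 + 8·1 + 2·2 = 58
  Carol: 11·3 + 7·1 + 3·3 + 9·0 + 8·0 + 2·1 = 51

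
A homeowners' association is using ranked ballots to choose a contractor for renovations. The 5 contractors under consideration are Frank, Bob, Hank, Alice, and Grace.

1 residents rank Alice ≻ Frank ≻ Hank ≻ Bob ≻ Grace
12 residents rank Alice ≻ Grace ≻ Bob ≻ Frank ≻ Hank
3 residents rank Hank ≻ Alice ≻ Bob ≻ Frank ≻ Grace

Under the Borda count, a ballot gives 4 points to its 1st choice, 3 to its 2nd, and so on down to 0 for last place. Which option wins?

Borda scores:
  Frank: 3 + 12·1 + 3·1 = 18
  Bob: 1 + 12·2 + 3·2 = 31
  Hank: 2 + 12·0 + 3·4 = 14
  Alice: 4 + 12·4 + 3·3 = 61
  Grace: 0 + 12·3 + 3·0 = 36
Alice has the highest total.

Alice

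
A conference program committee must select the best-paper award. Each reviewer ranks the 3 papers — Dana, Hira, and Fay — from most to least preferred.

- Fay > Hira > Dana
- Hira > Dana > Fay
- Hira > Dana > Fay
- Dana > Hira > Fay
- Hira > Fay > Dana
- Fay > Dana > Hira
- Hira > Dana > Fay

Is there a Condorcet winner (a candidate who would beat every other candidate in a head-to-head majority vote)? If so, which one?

Head-to-head results (7 voters total):
Dana vs Hira: Hira wins 5–2.
Dana vs Fay: Dana wins 4–3.
Hira vs Fay: Hira wins 5–2.
Hira beats each rival — Dana (5–2), Fay (5–2) — so Hira is the Condorcet winner.

Hira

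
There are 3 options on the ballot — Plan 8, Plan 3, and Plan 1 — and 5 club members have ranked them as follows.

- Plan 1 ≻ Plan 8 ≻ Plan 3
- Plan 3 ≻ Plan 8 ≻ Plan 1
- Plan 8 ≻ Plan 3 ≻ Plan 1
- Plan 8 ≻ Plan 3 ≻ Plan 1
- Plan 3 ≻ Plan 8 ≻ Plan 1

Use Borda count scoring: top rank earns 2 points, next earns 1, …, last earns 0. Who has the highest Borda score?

Borda scores:
  Plan 8: 1 + 1 + 2 + 2 + 1 = 7
  Plan 3: 0 + 2 + 1 + 1 + 2 = 6
  Plan 1: 2 + 0 + 0 + 0 + 0 = 2
Plan 8 has the highest total.

Plan 8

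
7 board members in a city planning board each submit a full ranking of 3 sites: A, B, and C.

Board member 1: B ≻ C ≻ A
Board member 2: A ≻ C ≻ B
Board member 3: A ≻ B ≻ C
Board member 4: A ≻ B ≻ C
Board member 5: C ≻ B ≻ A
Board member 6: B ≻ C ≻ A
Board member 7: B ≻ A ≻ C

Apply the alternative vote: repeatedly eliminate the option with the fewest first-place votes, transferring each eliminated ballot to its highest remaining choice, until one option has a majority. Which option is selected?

B

Round 1: A 3, B 3, C 1. C has the fewest and is eliminated.
Round 2: B 4, A 3. B has a majority.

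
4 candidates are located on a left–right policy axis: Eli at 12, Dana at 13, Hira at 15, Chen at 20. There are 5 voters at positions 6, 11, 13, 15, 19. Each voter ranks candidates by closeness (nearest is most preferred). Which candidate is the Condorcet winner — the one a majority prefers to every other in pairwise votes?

Dana

With single-peaked preferences on a line, the Condorcet winner is the candidate closest to the median voter.
The median voter (position 13) is closest to Dana at 13.
Check: Dana vs Chen — voters closer to Dana: 4 of 5.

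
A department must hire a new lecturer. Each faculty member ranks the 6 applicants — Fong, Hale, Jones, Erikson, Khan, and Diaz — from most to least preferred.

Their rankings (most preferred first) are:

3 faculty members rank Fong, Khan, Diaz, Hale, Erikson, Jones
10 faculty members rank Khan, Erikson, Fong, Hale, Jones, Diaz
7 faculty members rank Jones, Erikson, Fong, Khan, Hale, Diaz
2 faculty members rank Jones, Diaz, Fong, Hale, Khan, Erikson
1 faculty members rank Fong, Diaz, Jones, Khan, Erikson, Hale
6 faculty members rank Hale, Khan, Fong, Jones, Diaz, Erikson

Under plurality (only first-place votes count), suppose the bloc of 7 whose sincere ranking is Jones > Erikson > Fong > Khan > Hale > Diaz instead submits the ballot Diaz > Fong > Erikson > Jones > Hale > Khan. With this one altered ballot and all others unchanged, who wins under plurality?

First-place totals with the altered ballot: Fong 4, Hale 6, Jones 2, Erikson 0, Khan 10, Diaz 7.
The winner is unchanged: still Khan.

Khan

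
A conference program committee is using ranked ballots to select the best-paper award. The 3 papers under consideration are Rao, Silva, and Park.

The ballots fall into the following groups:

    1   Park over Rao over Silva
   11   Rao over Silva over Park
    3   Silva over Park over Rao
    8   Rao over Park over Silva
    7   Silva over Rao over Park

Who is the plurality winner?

First-place vote totals:
  Rao: 19
  Silva: 10
  Park: 1
Rao has the most first-place votes.

Rao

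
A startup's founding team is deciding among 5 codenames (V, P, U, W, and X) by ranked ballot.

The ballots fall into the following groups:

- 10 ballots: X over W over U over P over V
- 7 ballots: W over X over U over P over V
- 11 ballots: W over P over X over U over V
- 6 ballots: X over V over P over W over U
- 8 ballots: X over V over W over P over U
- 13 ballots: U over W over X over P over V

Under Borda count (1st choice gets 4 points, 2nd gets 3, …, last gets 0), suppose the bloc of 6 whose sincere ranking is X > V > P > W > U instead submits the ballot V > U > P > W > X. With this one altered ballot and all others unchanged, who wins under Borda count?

Borda totals with the altered ballot: V 48, P 83, U 115, W 163, X 141.
The switch changes the winner from X to W.

W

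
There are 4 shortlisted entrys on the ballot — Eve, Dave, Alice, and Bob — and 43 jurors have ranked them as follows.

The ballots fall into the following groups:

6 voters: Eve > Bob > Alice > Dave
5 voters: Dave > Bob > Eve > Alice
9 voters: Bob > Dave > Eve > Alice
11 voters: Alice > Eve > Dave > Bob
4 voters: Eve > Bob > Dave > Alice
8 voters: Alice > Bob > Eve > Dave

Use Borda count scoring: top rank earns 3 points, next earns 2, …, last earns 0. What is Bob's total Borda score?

73

Borda scores:
  Eve: 6·3 + 5·1 + 9·1 + 11·2 + 4·3 + 8·1 = 74
  Dave: 6·0 + 5·3 + 9·2 + 11·1 + 4·1 + 8·0 = 48
  Alice: 6·1 + 5·0 + 9·0 + 11·3 + 4·0 + 8·3 = 63
  Bob: 6·2 + 5·2 + 9·3 + 11·0 + 4·2 + 8·2 = 73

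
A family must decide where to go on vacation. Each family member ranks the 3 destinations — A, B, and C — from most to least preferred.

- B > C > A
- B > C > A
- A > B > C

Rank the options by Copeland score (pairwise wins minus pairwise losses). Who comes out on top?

B

Pairwise results:
  A vs B: B wins 2–1.
  A vs C: C wins 2–1.
  B vs C: B wins 3–0.
Copeland scores (wins − losses):
  A: 0 − 2 = -2
  B: 2 − 0 = 2
  C: 1 − 1 = 0
B has the best Copeland score.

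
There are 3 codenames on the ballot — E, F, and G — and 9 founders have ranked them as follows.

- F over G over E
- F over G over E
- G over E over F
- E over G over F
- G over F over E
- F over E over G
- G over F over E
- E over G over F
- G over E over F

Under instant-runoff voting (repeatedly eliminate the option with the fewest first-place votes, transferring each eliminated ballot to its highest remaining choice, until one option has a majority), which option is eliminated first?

Round 1: G 4, F 3, E 2. E has the fewest and is eliminated.
Round 2: G 6, F 3. G has a majority.

E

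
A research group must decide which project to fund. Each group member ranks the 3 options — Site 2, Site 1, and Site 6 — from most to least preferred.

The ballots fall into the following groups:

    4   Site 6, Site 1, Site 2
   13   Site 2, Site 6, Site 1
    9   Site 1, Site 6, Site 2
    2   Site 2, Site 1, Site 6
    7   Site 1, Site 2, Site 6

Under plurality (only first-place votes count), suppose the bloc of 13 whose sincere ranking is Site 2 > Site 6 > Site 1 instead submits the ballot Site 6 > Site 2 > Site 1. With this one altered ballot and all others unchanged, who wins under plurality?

First-place totals with the altered ballot: Site 2 2, Site 1 16, Site 6 17.
The switch changes the winner from Site 1 to Site 6.

Site 6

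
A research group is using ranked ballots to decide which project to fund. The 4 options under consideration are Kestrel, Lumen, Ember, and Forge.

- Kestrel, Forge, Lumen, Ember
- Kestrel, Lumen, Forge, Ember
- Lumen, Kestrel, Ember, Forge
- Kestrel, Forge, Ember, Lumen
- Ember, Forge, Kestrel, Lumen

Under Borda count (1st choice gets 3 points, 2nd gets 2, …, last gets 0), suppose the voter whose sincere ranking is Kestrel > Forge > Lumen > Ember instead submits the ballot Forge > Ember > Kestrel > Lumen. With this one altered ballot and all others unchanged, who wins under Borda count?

Kestrel

Borda totals with the altered ballot: Kestrel 10, Lumen 5, Ember 7, Forge 8.
The winner is unchanged: still Kestrel.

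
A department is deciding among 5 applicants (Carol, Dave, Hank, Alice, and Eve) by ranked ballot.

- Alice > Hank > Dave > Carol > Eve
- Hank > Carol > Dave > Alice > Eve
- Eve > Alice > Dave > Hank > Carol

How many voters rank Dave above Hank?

1

Ballots ranking Dave above Hank: 1.
Ballots ranking Hank above Dave: 2.
So 1 of 3 voters prefer Dave to Hank.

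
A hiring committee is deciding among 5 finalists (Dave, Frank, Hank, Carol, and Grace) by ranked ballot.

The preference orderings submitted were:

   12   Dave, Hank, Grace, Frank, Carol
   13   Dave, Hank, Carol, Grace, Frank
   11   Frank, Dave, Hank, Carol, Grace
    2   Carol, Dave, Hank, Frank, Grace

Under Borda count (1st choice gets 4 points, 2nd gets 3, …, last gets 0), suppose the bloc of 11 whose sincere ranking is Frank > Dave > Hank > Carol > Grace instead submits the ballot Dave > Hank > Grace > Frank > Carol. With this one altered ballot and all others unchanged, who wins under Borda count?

Borda totals with the altered ballot: Dave 150, Frank 25, Hank 112, Carol 34, Grace 59.
The winner is unchanged: still Dave.

Dave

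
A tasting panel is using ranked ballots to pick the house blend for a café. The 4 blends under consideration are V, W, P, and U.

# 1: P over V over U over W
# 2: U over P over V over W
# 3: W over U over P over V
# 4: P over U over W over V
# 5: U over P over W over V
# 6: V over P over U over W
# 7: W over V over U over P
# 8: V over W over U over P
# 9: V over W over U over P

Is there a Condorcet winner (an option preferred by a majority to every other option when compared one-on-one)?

Head-to-head results (9 voters total):
V vs W: V wins 5–4.
V vs P: P wins 5–4.
V vs U: V wins 5–4.
W vs P: P wins 5–4.
W vs U: U wins 5–4.
P vs U: U wins 6–3.
No candidate beats all others: V beats U beats P beats V, a majority cycle.

No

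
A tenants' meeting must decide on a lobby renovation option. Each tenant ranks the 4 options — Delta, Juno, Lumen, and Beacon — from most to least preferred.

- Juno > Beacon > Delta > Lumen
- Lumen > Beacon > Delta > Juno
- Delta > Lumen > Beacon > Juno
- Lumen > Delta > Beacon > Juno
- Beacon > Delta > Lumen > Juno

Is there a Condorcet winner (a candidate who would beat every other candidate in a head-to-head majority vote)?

Head-to-head results (5 voters total):
Delta vs Juno: Delta wins 4–1.
Delta vs Lumen: Delta wins 3–2.
Delta vs Beacon: Beacon wins 3–2.
Juno vs Lumen: Lumen wins 4–1.
Juno vs Beacon: Beacon wins 4–1.
Lumen vs Beacon: Lumen wins 3–2.
No candidate beats all others: Delta beats Lumen beats Beacon beats Delta, a majority cycle.

No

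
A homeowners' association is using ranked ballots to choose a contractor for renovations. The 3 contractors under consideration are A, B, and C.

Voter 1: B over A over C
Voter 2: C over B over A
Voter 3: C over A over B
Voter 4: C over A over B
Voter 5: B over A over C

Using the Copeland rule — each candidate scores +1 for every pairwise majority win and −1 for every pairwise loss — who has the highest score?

Pairwise results:
  A vs B: B wins 3–2.
  A vs C: C wins 3–2.
  B vs C: C wins 3–2.
Copeland scores (wins − losses):
  A: 0 − 2 = -2
  B: 1 − 1 = 0
  C: 2 − 0 = 2
C has the best Copeland score.

C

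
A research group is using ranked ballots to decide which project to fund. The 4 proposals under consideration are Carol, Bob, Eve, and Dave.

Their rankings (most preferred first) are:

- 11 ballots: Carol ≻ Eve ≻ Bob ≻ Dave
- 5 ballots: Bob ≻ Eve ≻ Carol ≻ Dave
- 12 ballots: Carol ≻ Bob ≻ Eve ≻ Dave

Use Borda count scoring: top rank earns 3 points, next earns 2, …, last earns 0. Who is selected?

Carol

Borda scores:
  Carol: 11·3 + 5·1 + 12·3 = 74
  Bob: 11·1 + 5·3 + 12·2 = 50
  Eve: 11·2 + 5·2 + 12·1 = 44
  Dave: 11·0 + 5·0 + 12·0 = 0
Carol has the highest total.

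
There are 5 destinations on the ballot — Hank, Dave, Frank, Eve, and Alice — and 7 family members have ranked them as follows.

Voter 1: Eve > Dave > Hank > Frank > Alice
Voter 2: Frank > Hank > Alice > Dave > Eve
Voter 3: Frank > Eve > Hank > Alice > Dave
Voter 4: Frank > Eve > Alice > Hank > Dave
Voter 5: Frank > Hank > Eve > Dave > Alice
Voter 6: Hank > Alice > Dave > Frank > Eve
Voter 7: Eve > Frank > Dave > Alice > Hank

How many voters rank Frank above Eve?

5

Ballots ranking Frank above Eve: 5.
Ballots ranking Eve above Frank: 2.
So 5 of 7 voters prefer Frank to Eve.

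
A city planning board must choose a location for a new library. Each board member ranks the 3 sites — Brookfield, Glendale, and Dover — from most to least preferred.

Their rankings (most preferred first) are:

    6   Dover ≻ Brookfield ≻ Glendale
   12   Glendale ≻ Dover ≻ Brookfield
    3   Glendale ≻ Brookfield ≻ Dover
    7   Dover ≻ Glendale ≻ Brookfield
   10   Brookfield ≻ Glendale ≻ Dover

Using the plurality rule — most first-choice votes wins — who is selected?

First-place vote totals:
  Brookfield: 10
  Glendale: 15
  Dover: 13
Glendale has the most first-place votes.

Glendale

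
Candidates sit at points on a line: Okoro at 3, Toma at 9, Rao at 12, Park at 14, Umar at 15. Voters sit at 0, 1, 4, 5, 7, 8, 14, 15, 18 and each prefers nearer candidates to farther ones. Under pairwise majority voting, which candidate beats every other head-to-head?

Toma

With single-peaked preferences on a line, the Condorcet winner is the candidate closest to the median voter.
The median voter (position 7) is closest to Toma at 9.
Check: Toma vs Park — voters closer to Toma: 6 of 9.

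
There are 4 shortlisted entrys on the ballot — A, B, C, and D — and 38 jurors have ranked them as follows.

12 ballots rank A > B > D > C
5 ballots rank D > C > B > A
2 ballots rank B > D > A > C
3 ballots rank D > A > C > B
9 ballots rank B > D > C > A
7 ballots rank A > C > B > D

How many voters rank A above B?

Ballots ranking A above B: 12+3+7 = 22.
Ballots ranking B above A: 5+2+9 = 16.
So 22 of 38 voters prefer A to B.

22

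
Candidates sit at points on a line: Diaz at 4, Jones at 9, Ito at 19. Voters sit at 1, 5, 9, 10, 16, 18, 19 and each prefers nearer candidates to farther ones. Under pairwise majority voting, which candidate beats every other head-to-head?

Jones

With single-peaked preferences on a line, the Condorcet winner is the candidate closest to the median voter.
The median voter (position 10) is closest to Jones at 9.
Check: Jones vs Diaz — voters closer to Jones: 5 of 7.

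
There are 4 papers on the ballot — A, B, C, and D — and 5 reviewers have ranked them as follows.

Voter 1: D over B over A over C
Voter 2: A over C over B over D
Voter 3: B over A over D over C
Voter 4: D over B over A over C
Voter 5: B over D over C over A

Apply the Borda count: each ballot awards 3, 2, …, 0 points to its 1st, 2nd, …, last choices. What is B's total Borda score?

11

Borda scores:
  A: 1 + 3 + 2 + 1 + 0 = 7
  B: 2 + 1 + 3 + 2 + 3 = 11
  C: 0 + 2 + 0 + 0 + 1 = 3
  D: 3 + 0 + 1 + 3 + 2 = 9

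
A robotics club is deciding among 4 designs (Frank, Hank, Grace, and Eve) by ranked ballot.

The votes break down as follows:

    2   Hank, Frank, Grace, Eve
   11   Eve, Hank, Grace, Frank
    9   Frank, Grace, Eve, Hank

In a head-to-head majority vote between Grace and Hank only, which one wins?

Hank

Ballots ranking Grace above Hank: 9.
Ballots ranking Hank above Grace: 2+11 = 13.
Hank wins the head-to-head, 13–9.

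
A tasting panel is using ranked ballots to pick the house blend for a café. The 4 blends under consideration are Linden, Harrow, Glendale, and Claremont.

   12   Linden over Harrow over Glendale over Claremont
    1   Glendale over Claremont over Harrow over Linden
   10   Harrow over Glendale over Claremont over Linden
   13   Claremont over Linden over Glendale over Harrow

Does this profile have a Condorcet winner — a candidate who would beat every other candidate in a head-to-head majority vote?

No

Head-to-head results (36 voters total):
Linden vs Harrow: Linden wins 25–11.
Linden vs Glendale: Linden wins 25–11.
Linden vs Claremont: Claremont wins 24–12.
Harrow vs Glendale: Harrow wins 22–14.
Harrow vs Claremont: Harrow wins 22–14.
Glendale vs Claremont: Glendale wins 23–13.
No candidate beats all others: Linden beats Harrow beats Claremont beats Linden, a majority cycle.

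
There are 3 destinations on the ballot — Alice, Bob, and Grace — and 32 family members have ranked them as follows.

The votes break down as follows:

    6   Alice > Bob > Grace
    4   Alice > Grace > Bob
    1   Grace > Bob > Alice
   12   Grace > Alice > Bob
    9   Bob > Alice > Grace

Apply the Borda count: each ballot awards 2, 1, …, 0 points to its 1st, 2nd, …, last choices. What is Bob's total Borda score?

25

Borda scores:
  Alice: 6·2 + 4·2 + 0 + 12·1 + 9·1 = 41
  Bob: 6·1 + 4·0 + 1 + 12·0 + 9·2 = 25
  Grace: 6·0 + 4·1 + 2 + 12·2 + 9·0 = 30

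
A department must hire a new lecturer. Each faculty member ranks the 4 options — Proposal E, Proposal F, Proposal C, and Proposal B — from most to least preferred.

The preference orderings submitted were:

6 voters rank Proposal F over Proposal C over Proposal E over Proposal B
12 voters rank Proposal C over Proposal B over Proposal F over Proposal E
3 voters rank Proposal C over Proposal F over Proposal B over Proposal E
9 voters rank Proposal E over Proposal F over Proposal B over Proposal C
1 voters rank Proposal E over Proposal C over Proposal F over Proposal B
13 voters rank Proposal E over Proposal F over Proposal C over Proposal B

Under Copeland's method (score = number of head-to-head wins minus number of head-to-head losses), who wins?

Pairwise results:
  Proposal E vs Proposal F: Proposal E wins 23–21.
  Proposal E vs Proposal C: Proposal E wins 23–21.
  Proposal E vs Proposal B: Proposal E wins 29–15.
  Proposal F vs Proposal C: Proposal F wins 28–16.
  Proposal F vs Proposal B: Proposal F wins 32–12.
  Proposal C vs Proposal B: Proposal C wins 35–9.
Copeland scores (wins − losses):
  Proposal E: 3 − 0 = 3
  Proposal F: 2 − 1 = 1
  Proposal C: 1 − 2 = -1
  Proposal B: 0 − 3 = -3
Proposal E has the best Copeland score.

Proposal E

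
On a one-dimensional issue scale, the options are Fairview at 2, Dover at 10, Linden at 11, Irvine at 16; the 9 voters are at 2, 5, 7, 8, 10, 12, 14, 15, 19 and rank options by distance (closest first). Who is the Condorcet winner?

With single-peaked preferences on a line, the Condorcet winner is the candidate closest to the median voter.
The median voter (position 10) is closest to Dover at 10.
Check: Dover vs Linden — voters closer to Dover: 5 of 9.

Dover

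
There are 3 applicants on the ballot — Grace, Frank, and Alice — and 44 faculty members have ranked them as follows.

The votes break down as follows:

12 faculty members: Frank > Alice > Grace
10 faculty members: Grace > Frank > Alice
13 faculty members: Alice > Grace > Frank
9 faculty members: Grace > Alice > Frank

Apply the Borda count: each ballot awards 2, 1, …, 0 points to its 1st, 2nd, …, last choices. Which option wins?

Grace

Borda scores:
  Grace: 12·0 + 10·2 + 13·1 + 9·2 = 51
  Frank: 12·2 + 10·1 + 13·0 + 9·0 = 34
  Alice: 12·1 + 10·0 + 13·2 + 9·1 = 47
Grace has the highest total.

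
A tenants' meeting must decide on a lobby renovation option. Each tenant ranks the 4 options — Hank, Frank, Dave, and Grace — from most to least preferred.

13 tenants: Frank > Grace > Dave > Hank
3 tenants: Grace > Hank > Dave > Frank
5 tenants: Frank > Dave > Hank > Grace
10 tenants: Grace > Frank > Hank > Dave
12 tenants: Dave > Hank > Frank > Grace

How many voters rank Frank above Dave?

28

Ballots ranking Frank above Dave: 13+5+10 = 28.
Ballots ranking Dave above Frank: 3+12 = 15.
So 28 of 43 voters prefer Frank to Dave.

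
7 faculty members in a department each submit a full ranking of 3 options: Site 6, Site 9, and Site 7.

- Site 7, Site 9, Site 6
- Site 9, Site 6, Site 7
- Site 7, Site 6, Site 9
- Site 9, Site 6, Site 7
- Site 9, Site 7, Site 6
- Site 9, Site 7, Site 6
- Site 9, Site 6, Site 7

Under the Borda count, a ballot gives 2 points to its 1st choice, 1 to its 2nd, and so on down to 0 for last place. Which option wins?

Borda scores:
  Site 6: 0 + 1 + 1 + 1 + 0 + 0 + 1 = 4
  Site 9: 1 + 2 + 0 + 2 + 2 + 2 + 2 = 11
  Site 7: 2 + 0 + 2 + 0 + 1 + 1 + 0 = 6
Site 9 has the highest total.

Site 9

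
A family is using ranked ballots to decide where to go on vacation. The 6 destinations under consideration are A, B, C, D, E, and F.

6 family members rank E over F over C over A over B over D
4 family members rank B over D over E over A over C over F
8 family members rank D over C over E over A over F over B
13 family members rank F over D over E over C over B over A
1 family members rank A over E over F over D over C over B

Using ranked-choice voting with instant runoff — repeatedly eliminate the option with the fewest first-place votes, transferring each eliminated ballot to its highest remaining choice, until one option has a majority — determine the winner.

F

Round 1: F 13, D 8, E 6, B 4, A 1, C 0. C has the fewest and is eliminated.
Round 2: F 13, D 8, E 6, B 4, A 1. A has the fewest and is eliminated.
Round 3: F 13, D 8, E 7, B 4. B has the fewest and is eliminated.
Round 4: F 13, D 12, E 7. E has the fewest and is eliminated.
Round 5: F 20, D 12. F has a majority.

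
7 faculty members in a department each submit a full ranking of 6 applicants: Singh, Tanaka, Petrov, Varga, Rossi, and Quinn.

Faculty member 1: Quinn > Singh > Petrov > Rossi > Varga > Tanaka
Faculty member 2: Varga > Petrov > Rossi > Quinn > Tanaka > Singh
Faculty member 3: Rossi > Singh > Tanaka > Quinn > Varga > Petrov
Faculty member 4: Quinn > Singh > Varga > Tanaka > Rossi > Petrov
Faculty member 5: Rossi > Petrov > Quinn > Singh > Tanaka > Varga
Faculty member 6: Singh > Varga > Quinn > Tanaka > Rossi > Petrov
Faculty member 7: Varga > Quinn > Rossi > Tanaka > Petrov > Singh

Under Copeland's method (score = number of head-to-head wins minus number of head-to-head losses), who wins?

Quinn

Pairwise results:
  Singh vs Tanaka: Singh wins 5–2.
  Singh vs Petrov: Singh wins 4–3.
  Singh vs Varga: Singh wins 5–2.
  Singh vs Rossi: Rossi wins 4–3.
  Singh vs Quinn: Quinn wins 5–2.
  Tanaka vs Petrov: Tanaka wins 4–3.
  Tanaka vs Varga: Varga wins 5–2.
  Tanaka vs Rossi: Rossi wins 5–2.
  Tanaka vs Quinn: Quinn wins 6–1.
  Petrov vs Varga: Varga wins 5–2.
  Petrov vs Rossi: Rossi wins 5–2.
  Petrov vs Quinn: Quinn wins 5–2.
  Varga vs Rossi: Varga wins 4–3.
  Varga vs Quinn: Quinn wins 4–3.
  Rossi vs Quinn: Quinn wins 4–3.
Copeland scores (wins − losses):
  Singh: 3 − 2 = 1
  Tanaka: 1 − 4 = -3
  Petrov: 0 − 5 = -5
  Varga: 3 − 2 = 1
  Rossi: 3 − 2 = 1
  Quinn: 5 − 0 = 5
Quinn has the best Copeland score.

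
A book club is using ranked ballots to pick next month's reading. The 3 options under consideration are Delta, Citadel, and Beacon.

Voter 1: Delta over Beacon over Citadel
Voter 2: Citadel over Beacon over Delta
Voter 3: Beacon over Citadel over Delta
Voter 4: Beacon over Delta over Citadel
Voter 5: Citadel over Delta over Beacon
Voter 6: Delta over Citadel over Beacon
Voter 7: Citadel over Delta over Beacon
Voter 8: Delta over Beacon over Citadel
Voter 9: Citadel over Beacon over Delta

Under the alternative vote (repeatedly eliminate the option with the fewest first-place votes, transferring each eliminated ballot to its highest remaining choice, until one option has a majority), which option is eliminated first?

Beacon

Round 1: Citadel 4, Delta 3, Beacon 2. Beacon has the fewest and is eliminated.
Round 2: Citadel 5, Delta 4. Citadel has a majority.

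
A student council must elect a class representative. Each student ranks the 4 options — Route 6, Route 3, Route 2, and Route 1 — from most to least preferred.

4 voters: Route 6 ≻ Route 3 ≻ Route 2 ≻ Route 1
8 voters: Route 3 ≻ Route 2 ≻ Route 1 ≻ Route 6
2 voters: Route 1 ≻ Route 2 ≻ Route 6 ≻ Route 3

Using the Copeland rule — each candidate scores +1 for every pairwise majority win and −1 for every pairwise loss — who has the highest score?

Pairwise results:
  Route 6 vs Route 3: Route 3 wins 8–6.
  Route 6 vs Route 2: Route 2 wins 10–4.
  Route 6 vs Route 1: Route 1 wins 10–4.
  Route 3 vs Route 2: Route 3 wins 12–2.
  Route 3 vs Route 1: Route 3 wins 12–2.
  Route 2 vs Route 1: Route 2 wins 12–2.
Copeland scores (wins − losses):
  Route 6: 0 − 3 = -3
  Route 3: 3 − 0 = 3
  Route 2: 2 − 1 = 1
  Route 1: 1 − 2 = -1
Route 3 has the best Copeland score.

Route 3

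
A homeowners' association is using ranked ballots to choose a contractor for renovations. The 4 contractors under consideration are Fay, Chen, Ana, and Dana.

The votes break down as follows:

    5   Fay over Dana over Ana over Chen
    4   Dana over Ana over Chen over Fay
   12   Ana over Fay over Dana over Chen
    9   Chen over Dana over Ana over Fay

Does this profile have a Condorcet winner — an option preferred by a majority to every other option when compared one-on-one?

No

Head-to-head results (30 voters total):
Fay vs Chen: Fay wins 17–13.
Fay vs Ana: Ana wins 25–5.
Fay vs Dana: Fay wins 17–13.
Chen vs Ana: Ana wins 21–9.
Chen vs Dana: Dana wins 21–9.
Ana vs Dana: Dana wins 18–12.
No candidate beats all others: Fay beats Dana beats Ana beats Fay, a majority cycle.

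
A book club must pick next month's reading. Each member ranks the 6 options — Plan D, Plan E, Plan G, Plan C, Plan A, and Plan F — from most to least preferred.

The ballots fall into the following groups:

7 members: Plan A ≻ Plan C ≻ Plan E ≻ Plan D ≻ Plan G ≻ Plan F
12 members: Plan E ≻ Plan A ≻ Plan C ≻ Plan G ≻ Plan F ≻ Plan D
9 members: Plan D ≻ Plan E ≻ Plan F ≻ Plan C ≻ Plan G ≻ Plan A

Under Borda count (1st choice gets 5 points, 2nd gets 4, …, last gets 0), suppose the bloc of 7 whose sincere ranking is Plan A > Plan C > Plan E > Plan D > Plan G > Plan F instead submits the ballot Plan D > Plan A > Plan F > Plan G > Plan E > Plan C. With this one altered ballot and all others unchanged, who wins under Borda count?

Plan E

Borda totals with the altered ballot: Plan D 80, Plan E 103, Plan G 47, Plan C 54, Plan A 76, Plan F 60.
The winner is unchanged: still Plan E.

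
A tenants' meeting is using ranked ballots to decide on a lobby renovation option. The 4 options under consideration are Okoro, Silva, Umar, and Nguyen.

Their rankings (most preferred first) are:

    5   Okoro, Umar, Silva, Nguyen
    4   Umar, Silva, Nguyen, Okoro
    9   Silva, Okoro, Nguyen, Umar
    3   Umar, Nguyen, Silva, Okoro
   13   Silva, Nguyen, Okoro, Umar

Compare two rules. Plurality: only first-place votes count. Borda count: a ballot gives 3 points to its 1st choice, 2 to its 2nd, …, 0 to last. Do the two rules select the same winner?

Plurality first-place counts: Okoro 5, Silva 22, Umar 7, Nguyen 0 → Silva.
Borda totals: Okoro 46, Silva 82, Umar 31, Nguyen 45 → Silva.
The two rules agree on Silva.

Yes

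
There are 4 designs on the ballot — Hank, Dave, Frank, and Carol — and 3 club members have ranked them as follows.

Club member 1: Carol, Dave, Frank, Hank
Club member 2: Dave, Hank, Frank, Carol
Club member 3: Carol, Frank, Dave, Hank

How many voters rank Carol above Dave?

Ballots ranking Carol above Dave: 2.
Ballots ranking Dave above Carol: 1.
So 2 of 3 voters prefer Carol to Dave.

2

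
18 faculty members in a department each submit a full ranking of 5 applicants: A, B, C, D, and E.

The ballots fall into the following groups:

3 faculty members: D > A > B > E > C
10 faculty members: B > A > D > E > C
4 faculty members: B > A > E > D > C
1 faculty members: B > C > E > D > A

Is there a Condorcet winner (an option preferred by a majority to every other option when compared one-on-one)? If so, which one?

B

Head-to-head results (18 voters total):
A vs B: B wins 15–3.
A vs C: A wins 17–1.
A vs D: A wins 14–4.
A vs E: A wins 17–1.
B vs C: B wins 18–0.
B vs D: B wins 15–3.
B vs E: B wins 18–0.
C vs D: D wins 17–1.
C vs E: E wins 17–1.
D vs E: D wins 13–5.
B beats each rival — A (15–3), C (18–0), D (15–3), E (18–0) — so B is the Condorcet winner.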